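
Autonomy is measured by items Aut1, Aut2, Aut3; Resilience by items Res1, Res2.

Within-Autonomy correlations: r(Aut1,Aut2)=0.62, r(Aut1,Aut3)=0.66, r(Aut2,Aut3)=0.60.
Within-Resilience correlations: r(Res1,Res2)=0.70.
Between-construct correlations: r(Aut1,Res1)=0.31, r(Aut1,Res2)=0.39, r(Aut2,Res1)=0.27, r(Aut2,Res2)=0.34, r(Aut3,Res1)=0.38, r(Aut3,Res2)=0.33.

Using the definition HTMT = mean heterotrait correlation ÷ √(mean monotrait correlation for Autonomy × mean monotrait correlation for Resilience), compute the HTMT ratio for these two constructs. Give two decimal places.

Mean between = 2.02/6 = 0.3367.
Mean within-Aut = 1.88/3 = 0.6267; mean within-Res = 0.70/1 = 0.7000.
Geometric mean = √(0.6267 × 0.7000) = 0.6623.
HTMT = 0.3367 / 0.6623 = 0.51.

0.51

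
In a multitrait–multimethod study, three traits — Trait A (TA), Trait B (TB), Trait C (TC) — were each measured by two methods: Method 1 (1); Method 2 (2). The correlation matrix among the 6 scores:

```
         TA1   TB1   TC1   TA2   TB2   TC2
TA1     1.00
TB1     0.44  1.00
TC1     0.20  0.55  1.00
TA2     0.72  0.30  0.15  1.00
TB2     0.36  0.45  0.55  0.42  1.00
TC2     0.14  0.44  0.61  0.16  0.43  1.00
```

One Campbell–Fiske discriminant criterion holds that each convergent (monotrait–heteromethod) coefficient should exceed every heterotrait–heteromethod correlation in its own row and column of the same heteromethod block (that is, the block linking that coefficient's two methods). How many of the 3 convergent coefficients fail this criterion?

1

Convergent coefficients and their comparison sets:
TA (methods 1·2): 0.72 vs {0.36, 0.30, 0.14, 0.15} → pass.
TB (methods 1·2): 0.45 vs {0.30, 0.36, 0.44, 0.55} → fail.
TC (methods 1·2): 0.61 vs {0.15, 0.14, 0.55, 0.44} → pass.
1 of 3 fail.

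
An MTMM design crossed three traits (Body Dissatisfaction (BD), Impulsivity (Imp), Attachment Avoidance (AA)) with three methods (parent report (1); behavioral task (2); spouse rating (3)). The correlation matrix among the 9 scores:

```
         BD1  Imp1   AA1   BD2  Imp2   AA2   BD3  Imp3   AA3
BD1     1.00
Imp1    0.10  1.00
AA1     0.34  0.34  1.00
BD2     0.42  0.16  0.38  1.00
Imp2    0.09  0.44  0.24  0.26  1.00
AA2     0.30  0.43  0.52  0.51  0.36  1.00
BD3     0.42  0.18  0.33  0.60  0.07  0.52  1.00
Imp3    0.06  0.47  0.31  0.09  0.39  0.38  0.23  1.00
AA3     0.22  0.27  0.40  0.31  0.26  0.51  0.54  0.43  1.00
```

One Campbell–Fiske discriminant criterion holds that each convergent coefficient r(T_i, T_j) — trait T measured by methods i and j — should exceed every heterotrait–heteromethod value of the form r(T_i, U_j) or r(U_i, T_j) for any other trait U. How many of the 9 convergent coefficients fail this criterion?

Each convergent coefficient versus the relevant comparison correlations:
BD (methods 1·2): 0.42 vs {0.09, 0.16, 0.30, 0.38} → pass.
BD (methods 1·3): 0.42 vs {0.06, 0.18, 0.22, 0.33} → pass.
BD (methods 2·3): 0.60 vs {0.09, 0.07, 0.31, 0.52} → pass.
Imp (methods 1·2): 0.44 vs {0.16, 0.09, 0.43, 0.24} → pass.
Imp (methods 1·3): 0.47 vs {0.18, 0.06, 0.27, 0.31} → pass.
Imp (methods 2·3): 0.39 vs {0.07, 0.09, 0.26, 0.38} → pass.
AA (methods 1·2): 0.52 vs {0.38, 0.30, 0.24, 0.43} → pass.
AA (methods 1·3): 0.40 vs {0.33, 0.22, 0.31, 0.27} → pass.
AA (methods 2·3): 0.51 vs {0.52, 0.31, 0.38, 0.26} → fail.
1 of 9 fail.

1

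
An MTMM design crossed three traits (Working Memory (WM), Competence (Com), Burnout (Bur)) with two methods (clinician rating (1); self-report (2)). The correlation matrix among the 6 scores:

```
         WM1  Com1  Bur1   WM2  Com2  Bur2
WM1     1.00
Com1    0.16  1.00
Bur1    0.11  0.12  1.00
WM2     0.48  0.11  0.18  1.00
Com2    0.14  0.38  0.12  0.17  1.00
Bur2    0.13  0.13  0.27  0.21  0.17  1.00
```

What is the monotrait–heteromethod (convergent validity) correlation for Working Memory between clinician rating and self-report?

Same trait (WM), different methods: r(WM1, WM2) = 0.48.

0.48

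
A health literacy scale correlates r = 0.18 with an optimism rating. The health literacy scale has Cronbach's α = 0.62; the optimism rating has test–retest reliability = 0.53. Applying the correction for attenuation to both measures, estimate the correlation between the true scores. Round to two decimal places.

0.31

r_true = r_obs / √(r_xx · r_yy) = 0.18 / √(0.62 × 0.53) = 0.18 / √0.3286 = 0.18 / 0.5732 ≈ 0.31.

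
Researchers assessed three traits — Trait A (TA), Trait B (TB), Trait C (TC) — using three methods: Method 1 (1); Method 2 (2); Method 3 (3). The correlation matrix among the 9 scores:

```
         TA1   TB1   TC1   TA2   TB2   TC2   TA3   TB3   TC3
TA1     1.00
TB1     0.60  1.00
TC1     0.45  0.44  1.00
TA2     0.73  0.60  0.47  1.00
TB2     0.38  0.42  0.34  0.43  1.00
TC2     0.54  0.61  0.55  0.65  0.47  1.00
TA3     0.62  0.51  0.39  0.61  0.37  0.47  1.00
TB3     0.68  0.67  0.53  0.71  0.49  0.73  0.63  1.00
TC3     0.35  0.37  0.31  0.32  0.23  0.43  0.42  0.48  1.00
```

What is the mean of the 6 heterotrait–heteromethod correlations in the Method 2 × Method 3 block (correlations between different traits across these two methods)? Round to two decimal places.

0.47

HTHM values (method 2 × method 3): 0.71, 0.32, 0.37, 0.23, 0.47, 0.73; mean = 2.83/6 = 0.47.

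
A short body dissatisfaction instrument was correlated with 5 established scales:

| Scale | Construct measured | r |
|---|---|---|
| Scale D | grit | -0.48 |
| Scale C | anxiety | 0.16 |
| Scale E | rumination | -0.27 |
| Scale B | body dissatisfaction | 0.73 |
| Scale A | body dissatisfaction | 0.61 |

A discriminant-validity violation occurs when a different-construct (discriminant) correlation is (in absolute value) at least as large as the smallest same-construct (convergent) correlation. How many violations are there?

Convergent (same construct = body dissatisfaction): Scale B, Scale A.
Smallest convergent = 0.61. Discriminant |r|: 0.48, 0.16, 0.27; count ≥ 0.61 → 0.

0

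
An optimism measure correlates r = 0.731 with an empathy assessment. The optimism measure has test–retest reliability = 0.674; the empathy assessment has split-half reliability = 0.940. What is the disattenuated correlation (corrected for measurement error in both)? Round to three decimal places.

0.918

r_true = r_obs / √(r_xx · r_yy) = 0.731 / √(0.674 × 0.940) = 0.731 / √0.633560 = 0.731 / 0.7960 ≈ 0.918.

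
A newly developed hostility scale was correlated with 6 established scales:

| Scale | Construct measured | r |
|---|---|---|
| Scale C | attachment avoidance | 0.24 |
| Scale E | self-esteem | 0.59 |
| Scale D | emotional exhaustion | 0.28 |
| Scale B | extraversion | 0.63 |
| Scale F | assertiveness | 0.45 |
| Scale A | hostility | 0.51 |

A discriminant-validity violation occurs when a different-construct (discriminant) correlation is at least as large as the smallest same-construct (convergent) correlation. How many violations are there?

Convergent (same construct = hostility): Scale A.
Smallest convergent = 0.51. Discriminant values: 0.24, 0.59, 0.28, 0.63, 0.45; count ≥ 0.51 → 2.

2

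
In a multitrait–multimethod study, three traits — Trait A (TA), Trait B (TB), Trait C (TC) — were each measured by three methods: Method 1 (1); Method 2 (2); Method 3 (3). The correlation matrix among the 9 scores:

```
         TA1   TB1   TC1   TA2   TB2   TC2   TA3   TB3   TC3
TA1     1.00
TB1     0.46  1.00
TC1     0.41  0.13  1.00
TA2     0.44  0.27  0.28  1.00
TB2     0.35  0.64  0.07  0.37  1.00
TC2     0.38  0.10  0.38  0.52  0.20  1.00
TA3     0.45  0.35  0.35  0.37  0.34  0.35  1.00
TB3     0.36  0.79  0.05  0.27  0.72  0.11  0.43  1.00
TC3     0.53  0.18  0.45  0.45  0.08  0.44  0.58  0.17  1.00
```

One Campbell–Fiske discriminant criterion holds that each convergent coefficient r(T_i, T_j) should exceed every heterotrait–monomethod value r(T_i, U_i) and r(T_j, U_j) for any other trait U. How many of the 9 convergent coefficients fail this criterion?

6

Each convergent coefficient versus the relevant comparison correlations:
TA (methods 1·2): 0.44 vs {0.46, 0.37, 0.41, 0.52} → fail.
TA (methods 1·3): 0.45 vs {0.46, 0.43, 0.41, 0.58} → fail.
TA (methods 2·3): 0.37 vs {0.37, 0.43, 0.52, 0.58} → fail.
TB (methods 1·2): 0.64 vs {0.46, 0.37, 0.13, 0.20} → pass.
TB (methods 1·3): 0.79 vs {0.46, 0.43, 0.13, 0.17} → pass.
TB (methods 2·3): 0.72 vs {0.37, 0.43, 0.20, 0.17} → pass.
TC (methods 1·2): 0.38 vs {0.41, 0.52, 0.13, 0.20} → fail.
TC (methods 1·3): 0.45 vs {0.41, 0.58, 0.13, 0.17} → fail.
TC (methods 2·3): 0.44 vs {0.52, 0.58, 0.20, 0.17} → fail.
6 of 9 fail.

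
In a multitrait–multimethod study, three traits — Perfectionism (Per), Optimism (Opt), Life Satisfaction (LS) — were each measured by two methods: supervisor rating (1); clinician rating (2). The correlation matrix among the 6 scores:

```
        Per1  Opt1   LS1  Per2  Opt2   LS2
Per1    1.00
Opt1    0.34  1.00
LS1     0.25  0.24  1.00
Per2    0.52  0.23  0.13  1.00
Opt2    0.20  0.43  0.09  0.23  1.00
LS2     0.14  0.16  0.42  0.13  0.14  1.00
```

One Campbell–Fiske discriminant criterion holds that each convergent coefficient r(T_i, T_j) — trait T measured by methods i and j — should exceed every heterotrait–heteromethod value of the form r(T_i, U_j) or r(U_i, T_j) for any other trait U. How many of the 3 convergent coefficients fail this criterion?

Convergent coefficients and their comparison sets:
Per (methods 1·2): 0.52 vs {0.20, 0.23, 0.14, 0.13} → pass.
Opt (methods 1·2): 0.43 vs {0.23, 0.20, 0.16, 0.09} → pass.
LS (methods 1·2): 0.42 vs {0.13, 0.14, 0.09, 0.16} → pass.
0 of 3 fail.

0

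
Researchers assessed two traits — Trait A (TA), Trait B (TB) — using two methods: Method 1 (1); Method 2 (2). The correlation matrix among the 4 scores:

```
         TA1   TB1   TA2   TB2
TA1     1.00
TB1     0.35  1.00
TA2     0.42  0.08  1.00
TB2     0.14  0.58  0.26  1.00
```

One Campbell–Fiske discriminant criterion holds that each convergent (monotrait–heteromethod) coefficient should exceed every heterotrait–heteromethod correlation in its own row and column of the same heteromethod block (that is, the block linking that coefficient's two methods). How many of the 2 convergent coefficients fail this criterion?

0

Convergent coefficients and their comparison sets:
TA (methods 1·2): 0.42 vs {0.14, 0.08} → pass.
TB (methods 1·2): 0.58 vs {0.08, 0.14} → pass.
0 of 2 fail.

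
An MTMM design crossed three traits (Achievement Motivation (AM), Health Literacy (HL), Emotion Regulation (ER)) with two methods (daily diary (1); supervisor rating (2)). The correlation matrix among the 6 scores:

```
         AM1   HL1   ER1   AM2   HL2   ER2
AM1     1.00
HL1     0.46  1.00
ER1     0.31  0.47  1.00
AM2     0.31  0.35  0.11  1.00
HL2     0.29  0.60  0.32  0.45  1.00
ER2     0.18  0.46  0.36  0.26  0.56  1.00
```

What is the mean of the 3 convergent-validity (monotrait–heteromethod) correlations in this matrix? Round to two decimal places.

0.42

Convergent values: 0.31, 0.60, 0.36; mean = 1.27/3 = 0.42.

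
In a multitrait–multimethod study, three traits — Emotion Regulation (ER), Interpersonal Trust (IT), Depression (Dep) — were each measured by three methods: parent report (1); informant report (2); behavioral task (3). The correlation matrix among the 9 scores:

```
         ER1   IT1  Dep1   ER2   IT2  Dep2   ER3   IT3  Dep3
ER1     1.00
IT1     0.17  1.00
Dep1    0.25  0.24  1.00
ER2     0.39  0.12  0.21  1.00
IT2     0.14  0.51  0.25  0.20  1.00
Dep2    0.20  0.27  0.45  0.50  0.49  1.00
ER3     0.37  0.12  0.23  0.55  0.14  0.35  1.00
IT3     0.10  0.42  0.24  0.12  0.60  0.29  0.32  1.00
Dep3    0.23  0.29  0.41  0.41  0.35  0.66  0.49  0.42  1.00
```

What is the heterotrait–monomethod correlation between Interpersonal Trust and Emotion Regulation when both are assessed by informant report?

0.20

Different traits, same method: r(IT2, ER2) = 0.20.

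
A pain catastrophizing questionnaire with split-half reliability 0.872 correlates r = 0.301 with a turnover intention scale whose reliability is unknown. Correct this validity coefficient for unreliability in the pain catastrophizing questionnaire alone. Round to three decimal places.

0.322

Single correction: r_c = r_obs / √r_xx = 0.301 / √0.872 = 0.301 / 0.9338 ≈ 0.322.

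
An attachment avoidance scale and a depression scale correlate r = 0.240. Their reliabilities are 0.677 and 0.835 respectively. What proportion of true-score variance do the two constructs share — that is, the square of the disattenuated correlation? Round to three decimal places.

Disattenuated r = 0.240 / √(0.677 × 0.835) = 0.240 / 0.7519 = 0.3192.
Shared true-score variance = 0.3192² = 0.1019 ≈ 0.102.

0.102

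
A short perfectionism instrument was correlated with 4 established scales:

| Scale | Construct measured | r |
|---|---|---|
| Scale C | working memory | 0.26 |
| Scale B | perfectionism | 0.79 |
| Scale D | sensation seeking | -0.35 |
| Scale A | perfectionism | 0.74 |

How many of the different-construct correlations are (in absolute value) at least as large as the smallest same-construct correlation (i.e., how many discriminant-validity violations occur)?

Convergent (same construct = perfectionism): Scale B, Scale A.
Smallest convergent = 0.74. Discriminant |r|: 0.26, 0.35; count ≥ 0.74 → 0.

0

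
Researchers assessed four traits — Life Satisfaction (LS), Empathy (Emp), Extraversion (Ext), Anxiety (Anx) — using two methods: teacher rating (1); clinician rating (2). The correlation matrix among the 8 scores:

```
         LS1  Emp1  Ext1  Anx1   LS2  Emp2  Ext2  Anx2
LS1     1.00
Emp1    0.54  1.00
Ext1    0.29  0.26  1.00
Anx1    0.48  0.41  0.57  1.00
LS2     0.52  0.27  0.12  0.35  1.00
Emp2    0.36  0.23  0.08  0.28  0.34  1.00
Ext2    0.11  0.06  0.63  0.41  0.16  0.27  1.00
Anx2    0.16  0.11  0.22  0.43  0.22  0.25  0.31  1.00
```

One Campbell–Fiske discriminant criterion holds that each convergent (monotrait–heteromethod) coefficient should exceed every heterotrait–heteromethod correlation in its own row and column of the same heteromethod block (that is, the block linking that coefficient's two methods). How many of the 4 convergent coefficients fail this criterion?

1

Each convergent coefficient versus the relevant comparison correlations:
LS (methods 1·2): 0.52 vs {0.36, 0.27, 0.11, 0.12, 0.16, 0.35} → pass.
Emp (methods 1·2): 0.23 vs {0.27, 0.36, 0.06, 0.08, 0.11, 0.28} → fail.
Ext (methods 1·2): 0.63 vs {0.12, 0.11, 0.08, 0.06, 0.22, 0.41} → pass.
Anx (methods 1·2): 0.43 vs {0.35, 0.16, 0.28, 0.11, 0.41, 0.22} → pass.
1 of 4 fail.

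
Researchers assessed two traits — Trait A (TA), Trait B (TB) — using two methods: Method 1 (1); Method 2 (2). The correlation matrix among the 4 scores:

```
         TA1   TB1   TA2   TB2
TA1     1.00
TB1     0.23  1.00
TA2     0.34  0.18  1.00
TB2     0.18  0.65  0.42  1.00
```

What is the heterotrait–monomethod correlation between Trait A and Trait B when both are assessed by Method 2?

Different traits, same method: r(TA2, TB2) = 0.42.

0.42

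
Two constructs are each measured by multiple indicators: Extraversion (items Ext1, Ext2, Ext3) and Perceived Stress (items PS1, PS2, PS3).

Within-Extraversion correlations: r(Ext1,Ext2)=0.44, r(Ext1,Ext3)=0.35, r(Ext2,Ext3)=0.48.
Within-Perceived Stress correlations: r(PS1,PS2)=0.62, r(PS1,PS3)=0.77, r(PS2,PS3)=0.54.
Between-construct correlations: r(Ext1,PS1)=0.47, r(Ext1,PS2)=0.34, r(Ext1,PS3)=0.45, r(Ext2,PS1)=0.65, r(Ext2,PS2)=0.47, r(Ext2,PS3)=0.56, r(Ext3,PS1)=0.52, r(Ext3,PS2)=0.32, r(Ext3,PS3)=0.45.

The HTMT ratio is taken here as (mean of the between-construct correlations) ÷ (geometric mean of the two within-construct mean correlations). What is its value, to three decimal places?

0.901

Mean heterotrait r = 4.23/9 = 0.4700.
Mean within-Ext = 1.27/3 = 0.4233; mean within-PS = 1.93/3 = 0.6433.
Geometric mean = √(0.4233 × 0.6433) = 0.5218.
HTMT = 0.4700 / 0.5218 = 0.901.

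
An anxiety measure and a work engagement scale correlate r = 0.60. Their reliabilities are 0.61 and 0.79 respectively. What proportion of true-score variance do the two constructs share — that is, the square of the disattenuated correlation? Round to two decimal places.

Disattenuated r = 0.60 / √(0.61 × 0.79) = 0.60 / 0.6942 = 0.8643.
Shared true-score variance = 0.8643² = 0.7470 ≈ 0.75.

0.75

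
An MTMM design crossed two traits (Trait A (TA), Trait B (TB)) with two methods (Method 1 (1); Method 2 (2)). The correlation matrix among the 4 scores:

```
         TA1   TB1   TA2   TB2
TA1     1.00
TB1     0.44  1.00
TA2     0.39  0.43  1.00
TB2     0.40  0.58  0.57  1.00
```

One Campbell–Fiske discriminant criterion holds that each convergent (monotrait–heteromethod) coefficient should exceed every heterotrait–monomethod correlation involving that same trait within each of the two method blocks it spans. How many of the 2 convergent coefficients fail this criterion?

Checking each validity diagonal entry against its comparison values:
TA (methods 1·2): 0.39 vs {0.44, 0.57} → fail.
TB (methods 1·2): 0.58 vs {0.44, 0.57} → pass.
1 of 2 fail.

1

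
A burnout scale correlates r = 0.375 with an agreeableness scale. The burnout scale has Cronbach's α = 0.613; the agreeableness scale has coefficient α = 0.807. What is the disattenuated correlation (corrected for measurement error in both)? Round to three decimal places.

0.533

r_true = r_obs / √(r_xx · r_yy) = 0.375 / √(0.613 × 0.807) = 0.375 / √0.494691 = 0.375 / 0.7033 ≈ 0.533.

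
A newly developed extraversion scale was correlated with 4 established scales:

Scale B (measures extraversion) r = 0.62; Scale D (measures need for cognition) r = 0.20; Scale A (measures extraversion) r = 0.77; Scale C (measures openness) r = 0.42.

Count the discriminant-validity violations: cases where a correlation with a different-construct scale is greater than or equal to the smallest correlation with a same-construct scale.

0

Convergent (same construct = extraversion): Scale B, Scale A.
Smallest convergent = 0.62. Discriminant values: 0.20, 0.42; count ≥ 0.62 → 0.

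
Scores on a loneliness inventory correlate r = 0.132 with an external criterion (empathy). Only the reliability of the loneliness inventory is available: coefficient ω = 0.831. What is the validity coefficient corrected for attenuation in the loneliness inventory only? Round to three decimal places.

0.145

Single correction: r_c = r_obs / √r_xx = 0.132 / √0.831 = 0.132 / 0.9116 ≈ 0.145.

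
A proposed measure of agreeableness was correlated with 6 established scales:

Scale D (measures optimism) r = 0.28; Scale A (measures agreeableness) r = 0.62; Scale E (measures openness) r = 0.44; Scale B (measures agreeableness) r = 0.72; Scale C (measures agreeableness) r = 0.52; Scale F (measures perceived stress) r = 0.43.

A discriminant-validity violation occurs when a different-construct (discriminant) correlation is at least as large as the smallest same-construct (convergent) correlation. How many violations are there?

Convergent (same construct = agreeableness): Scale A, Scale B, Scale C.
Smallest convergent = 0.52. Discriminant values: 0.28, 0.44, 0.43; count ≥ 0.52 → 0.

0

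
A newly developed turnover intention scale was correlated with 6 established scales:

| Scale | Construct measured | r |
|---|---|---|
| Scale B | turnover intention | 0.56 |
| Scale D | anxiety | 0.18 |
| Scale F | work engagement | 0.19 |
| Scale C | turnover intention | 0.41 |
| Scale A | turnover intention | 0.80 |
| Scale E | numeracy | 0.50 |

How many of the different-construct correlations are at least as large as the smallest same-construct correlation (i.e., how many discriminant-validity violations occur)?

1

Convergent (same construct = turnover intention): Scale B, Scale C, Scale A.
Smallest convergent = 0.41. Discriminant values: 0.18, 0.19, 0.50; count ≥ 0.41 → 1.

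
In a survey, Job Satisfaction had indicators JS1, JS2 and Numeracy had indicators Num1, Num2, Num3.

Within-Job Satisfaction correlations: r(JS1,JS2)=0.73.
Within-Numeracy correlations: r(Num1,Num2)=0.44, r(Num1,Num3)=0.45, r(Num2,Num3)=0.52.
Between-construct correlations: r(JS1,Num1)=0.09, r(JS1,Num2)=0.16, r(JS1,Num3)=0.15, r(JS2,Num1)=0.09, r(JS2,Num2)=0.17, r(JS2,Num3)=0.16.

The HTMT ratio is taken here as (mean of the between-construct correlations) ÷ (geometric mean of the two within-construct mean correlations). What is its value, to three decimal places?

Between-construct mean = 0.82/6 = 0.1367.
Mean within-JS = 0.73/1 = 0.7300; mean within-Num = 1.41/3 = 0.4700.
Geometric mean = √(0.7300 × 0.4700) = 0.5857.
HTMT = 0.1367 / 0.5857 = 0.233.

0.233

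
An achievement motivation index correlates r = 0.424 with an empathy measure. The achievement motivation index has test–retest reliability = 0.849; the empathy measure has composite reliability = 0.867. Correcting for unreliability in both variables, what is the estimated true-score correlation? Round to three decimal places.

0.494

r_true = r_obs / √(r_xx · r_yy) = 0.424 / √(0.849 × 0.867) = 0.424 / √0.736083 = 0.424 / 0.8580 ≈ 0.494.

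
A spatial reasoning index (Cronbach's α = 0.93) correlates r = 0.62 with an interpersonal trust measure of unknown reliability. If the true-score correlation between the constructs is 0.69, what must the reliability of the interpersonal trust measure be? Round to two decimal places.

0.87

r_true = r_obs / √(r_xx · r_yy) ⇒ 0.69 = 0.62 / √(0.93 · r_yy).
√(0.93 · r_yy) = 0.62 / 0.69 = 0.8986; 0.93 · r_yy = 0.8075; r_yy = 0.8075 / 0.93 ≈ 0.87.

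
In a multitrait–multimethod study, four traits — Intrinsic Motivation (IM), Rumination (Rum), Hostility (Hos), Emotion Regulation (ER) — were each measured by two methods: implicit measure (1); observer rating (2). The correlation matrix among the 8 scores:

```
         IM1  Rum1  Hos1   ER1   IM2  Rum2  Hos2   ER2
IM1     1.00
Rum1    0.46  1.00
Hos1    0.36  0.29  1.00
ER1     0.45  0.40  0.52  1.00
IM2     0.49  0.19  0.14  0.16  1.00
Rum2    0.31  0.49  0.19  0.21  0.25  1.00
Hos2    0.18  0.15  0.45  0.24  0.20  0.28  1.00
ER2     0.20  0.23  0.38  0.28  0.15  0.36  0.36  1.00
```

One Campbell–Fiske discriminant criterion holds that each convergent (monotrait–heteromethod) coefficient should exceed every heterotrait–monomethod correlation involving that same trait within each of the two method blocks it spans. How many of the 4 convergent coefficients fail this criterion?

Checking each validity diagonal entry against its comparison values:
IM (methods 1·2): 0.49 vs {0.46, 0.25, 0.36, 0.20, 0.45, 0.15} → pass.
Rum (methods 1·2): 0.49 vs {0.46, 0.25, 0.29, 0.28, 0.40, 0.36} → pass.
Hos (methods 1·2): 0.45 vs {0.36, 0.20, 0.29, 0.28, 0.52, 0.36} → fail.
ER (methods 1·2): 0.28 vs {0.45, 0.15, 0.40, 0.36, 0.52, 0.36} → fail.
2 of 4 fail.

2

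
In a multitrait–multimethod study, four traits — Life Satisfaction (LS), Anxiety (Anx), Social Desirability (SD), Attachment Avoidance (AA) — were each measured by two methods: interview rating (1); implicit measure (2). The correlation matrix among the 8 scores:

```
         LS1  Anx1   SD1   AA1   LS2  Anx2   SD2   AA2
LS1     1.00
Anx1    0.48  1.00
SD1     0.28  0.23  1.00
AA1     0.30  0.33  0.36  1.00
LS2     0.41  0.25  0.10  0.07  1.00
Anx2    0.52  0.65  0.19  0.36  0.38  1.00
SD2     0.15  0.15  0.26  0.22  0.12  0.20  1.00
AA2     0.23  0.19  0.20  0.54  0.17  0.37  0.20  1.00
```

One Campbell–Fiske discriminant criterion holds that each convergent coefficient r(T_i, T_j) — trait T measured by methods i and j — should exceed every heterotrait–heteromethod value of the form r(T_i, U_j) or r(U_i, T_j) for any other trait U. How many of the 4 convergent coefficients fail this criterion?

1

Each convergent coefficient versus the relevant comparison correlations:
LS (methods 1·2): 0.41 vs {0.52, 0.25, 0.15, 0.10, 0.23, 0.07} → fail.
Anx (methods 1·2): 0.65 vs {0.25, 0.52, 0.15, 0.19, 0.19, 0.36} → pass.
SD (methods 1·2): 0.26 vs {0.10, 0.15, 0.19, 0.15, 0.20, 0.22} → pass.
AA (methods 1·2): 0.54 vs {0.07, 0.23, 0.36, 0.19, 0.22, 0.20} → pass.
1 of 4 fail.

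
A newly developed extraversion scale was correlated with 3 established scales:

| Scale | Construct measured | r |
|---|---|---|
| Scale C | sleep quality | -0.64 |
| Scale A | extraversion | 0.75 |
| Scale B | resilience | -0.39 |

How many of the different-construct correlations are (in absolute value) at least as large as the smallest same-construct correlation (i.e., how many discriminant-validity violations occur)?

Convergent (same construct = extraversion): Scale A.
Smallest convergent = 0.75. Discriminant |r|: 0.64, 0.39; count ≥ 0.75 → 0.

0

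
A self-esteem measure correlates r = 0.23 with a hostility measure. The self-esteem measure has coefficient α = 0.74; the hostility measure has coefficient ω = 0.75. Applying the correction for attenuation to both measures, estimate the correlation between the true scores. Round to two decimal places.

0.31

r_true = r_obs / √(r_xx · r_yy) = 0.23 / √(0.74 × 0.75) = 0.23 / √0.5550 = 0.23 / 0.7450 ≈ 0.31.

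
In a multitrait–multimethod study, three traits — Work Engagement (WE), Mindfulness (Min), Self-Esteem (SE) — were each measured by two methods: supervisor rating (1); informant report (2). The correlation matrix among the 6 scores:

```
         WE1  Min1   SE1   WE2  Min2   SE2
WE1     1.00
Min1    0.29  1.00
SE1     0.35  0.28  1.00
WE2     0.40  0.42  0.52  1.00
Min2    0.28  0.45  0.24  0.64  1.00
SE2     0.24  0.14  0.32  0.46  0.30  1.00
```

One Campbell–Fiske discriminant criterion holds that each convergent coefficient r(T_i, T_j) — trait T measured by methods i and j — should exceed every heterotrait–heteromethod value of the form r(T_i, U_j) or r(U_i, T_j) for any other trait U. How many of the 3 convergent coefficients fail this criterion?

Checking each validity diagonal entry against its comparison values:
WE (methods 1·2): 0.40 vs {0.28, 0.42, 0.24, 0.52} → fail.
Min (methods 1·2): 0.45 vs {0.42, 0.28, 0.14, 0.24} → pass.
SE (methods 1·2): 0.32 vs {0.52, 0.24, 0.24, 0.14} → fail.
2 of 3 fail.

2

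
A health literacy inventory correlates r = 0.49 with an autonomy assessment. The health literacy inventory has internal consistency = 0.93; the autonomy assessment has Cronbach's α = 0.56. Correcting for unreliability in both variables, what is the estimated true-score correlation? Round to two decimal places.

r_true = r_obs / √(r_xx · r_yy) = 0.49 / √(0.93 × 0.56) = 0.49 / √0.5208 = 0.49 / 0.7217 ≈ 0.68.

0.68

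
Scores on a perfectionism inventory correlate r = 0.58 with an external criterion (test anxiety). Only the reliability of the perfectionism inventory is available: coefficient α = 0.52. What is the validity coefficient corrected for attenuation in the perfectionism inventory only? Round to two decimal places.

Single correction: r_c = r_obs / √r_xx = 0.58 / √0.52 = 0.58 / 0.7211 ≈ 0.80.

0.80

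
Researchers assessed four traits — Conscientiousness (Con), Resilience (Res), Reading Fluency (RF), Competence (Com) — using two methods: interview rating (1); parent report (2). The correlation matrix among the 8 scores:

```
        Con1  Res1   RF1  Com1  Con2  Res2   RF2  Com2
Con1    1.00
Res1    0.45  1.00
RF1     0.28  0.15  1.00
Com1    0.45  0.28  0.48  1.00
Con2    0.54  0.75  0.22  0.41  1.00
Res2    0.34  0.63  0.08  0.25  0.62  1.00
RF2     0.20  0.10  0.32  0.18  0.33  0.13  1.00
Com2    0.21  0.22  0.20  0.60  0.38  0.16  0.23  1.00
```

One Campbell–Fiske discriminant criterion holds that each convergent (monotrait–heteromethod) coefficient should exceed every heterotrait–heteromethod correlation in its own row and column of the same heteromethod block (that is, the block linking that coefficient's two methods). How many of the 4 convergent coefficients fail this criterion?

2

Checking each validity diagonal entry against its comparison values:
Con (methods 1·2): 0.54 vs {0.34, 0.75, 0.20, 0.22, 0.21, 0.41} → fail.
Res (methods 1·2): 0.63 vs {0.75, 0.34, 0.10, 0.08, 0.22, 0.25} → fail.
RF (methods 1·2): 0.32 vs {0.22, 0.20, 0.08, 0.10, 0.20, 0.18} → pass.
Com (methods 1·2): 0.60 vs {0.41, 0.21, 0.25, 0.22, 0.18, 0.20} → pass.
2 of 4 fail.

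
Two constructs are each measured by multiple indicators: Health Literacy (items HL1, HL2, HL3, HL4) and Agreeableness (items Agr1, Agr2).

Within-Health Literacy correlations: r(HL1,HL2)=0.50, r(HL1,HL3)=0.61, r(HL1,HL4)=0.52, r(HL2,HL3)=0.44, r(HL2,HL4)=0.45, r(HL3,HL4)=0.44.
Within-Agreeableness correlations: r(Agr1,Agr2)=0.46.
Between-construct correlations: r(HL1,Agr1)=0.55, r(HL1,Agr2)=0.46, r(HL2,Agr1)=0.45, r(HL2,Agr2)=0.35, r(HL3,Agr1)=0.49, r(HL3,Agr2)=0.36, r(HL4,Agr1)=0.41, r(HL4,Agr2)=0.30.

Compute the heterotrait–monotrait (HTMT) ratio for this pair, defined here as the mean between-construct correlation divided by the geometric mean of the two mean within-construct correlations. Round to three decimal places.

0.884

Mean heterotrait r = 3.37/8 = 0.4213.
Mean within-HL = 2.96/6 = 0.4933; mean within-Agr = 0.46/1 = 0.4600.
Geometric mean = √(0.4933 × 0.4600) = 0.4764.
HTMT = 0.4213 / 0.4764 = 0.884.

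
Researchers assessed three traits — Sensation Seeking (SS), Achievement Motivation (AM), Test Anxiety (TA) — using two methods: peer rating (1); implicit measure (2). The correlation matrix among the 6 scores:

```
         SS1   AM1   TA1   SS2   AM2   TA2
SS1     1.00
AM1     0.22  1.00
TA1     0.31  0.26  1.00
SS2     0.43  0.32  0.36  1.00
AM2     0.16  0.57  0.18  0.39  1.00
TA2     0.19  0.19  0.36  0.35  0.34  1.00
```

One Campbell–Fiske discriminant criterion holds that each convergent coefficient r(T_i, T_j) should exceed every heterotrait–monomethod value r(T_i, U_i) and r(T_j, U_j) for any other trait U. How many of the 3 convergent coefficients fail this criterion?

Convergent coefficients and their comparison sets:
SS (methods 1·2): 0.43 vs {0.22, 0.39, 0.31, 0.35} → pass.
AM (methods 1·2): 0.57 vs {0.22, 0.39, 0.26, 0.34} → pass.
TA (methods 1·2): 0.36 vs {0.31, 0.35, 0.26, 0.34} → pass.
0 of 3 fail.

0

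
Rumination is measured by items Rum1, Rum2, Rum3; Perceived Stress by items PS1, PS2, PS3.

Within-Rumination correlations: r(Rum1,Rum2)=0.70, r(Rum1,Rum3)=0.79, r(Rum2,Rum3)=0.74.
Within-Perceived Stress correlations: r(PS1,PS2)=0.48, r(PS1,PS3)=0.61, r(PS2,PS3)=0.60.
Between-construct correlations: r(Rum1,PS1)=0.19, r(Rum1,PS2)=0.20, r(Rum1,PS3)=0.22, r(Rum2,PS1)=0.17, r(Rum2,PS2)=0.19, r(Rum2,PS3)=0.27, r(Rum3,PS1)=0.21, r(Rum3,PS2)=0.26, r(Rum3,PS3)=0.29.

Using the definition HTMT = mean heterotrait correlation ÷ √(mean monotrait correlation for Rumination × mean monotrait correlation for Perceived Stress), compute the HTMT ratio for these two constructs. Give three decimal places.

0.343

Mean heterotrait r = 2.00/9 = 0.2222.
Mean within-Rum = 2.23/3 = 0.7433; mean within-PS = 1.69/3 = 0.5633.
Geometric mean = √(0.7433 × 0.5633) = 0.6471.
HTMT = 0.2222 / 0.6471 = 0.343.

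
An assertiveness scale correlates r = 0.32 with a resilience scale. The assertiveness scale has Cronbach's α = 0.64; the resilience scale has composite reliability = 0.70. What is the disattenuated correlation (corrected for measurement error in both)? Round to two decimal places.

r_true = r_obs / √(r_xx · r_yy) = 0.32 / √(0.64 × 0.70) = 0.32 / √0.4480 = 0.32 / 0.6693 ≈ 0.48.

0.48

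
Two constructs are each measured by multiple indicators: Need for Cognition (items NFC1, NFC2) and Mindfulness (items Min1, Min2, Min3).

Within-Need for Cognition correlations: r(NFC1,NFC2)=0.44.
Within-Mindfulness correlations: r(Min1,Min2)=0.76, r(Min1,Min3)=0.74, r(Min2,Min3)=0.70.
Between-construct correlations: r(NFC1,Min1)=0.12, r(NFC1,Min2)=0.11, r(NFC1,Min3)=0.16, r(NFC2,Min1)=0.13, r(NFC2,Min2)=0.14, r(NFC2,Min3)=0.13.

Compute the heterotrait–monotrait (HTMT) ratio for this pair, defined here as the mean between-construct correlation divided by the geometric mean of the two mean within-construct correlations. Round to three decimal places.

Mean heterotrait r = 0.79/6 = 0.1317.
Mean within-NFC = 0.44/1 = 0.4400; mean within-Min = 2.20/3 = 0.7333.
Geometric mean = √(0.4400 × 0.7333) = 0.5680.
HTMT = 0.1317 / 0.5680 = 0.232.

0.232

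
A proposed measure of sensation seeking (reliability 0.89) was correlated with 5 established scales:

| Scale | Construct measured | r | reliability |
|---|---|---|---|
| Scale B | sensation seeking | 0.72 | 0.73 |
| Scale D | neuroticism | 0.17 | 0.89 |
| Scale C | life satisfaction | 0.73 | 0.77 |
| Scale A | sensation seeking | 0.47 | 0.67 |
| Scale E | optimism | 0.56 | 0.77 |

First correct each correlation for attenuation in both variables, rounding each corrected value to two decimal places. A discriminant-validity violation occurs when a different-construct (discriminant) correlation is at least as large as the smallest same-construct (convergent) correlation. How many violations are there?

2

Disattenuated r (r / √(r_scale · r_new)):
  Scale B (conv): 0.72 / √(0.73·0.89) = 0.89
  Scale D (disc): 0.17 / √(0.89·0.89) = 0.19
  Scale C (disc): 0.73 / √(0.77·0.89) = 0.88
  Scale A (conv): 0.47 / √(0.67·0.89) = 0.61
  Scale E (disc): 0.56 / √(0.77·0.89) = 0.68
Smallest convergent = 0.61. Discriminant values: 0.19, 0.88, 0.68; count ≥ 0.61 → 2.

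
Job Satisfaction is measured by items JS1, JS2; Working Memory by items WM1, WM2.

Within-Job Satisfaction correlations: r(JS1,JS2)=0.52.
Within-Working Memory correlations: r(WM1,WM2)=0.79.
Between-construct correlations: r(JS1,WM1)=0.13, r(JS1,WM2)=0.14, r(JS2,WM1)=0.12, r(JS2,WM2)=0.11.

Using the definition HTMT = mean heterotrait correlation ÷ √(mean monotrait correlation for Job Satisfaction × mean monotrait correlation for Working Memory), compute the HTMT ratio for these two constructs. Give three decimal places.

Mean between = 0.50/4 = 0.1250.
Mean within-JS = 0.52/1 = 0.5200; mean within-WM = 0.79/1 = 0.7900.
Geometric mean = √(0.5200 × 0.7900) = 0.6409.
HTMT = 0.1250 / 0.6409 = 0.195.

0.195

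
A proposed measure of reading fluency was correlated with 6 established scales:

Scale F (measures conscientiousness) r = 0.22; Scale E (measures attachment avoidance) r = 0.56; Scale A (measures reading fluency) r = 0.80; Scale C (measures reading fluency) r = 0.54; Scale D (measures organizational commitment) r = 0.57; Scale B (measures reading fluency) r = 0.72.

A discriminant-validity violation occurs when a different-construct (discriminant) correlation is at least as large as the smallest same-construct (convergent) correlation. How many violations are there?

2

Convergent (same construct = reading fluency): Scale A, Scale C, Scale B.
Smallest convergent = 0.54. Discriminant values: 0.22, 0.56, 0.57; count ≥ 0.54 → 2.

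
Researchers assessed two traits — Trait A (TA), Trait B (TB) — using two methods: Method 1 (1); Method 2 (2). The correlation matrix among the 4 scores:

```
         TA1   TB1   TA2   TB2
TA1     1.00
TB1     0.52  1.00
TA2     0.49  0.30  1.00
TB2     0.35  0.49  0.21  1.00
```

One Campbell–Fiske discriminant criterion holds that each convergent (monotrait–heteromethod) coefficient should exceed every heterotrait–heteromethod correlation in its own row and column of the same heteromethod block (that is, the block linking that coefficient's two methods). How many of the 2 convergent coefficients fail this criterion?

Each convergent coefficient versus the relevant comparison correlations:
TA (methods 1·2): 0.49 vs {0.35, 0.30} → pass.
TB (methods 1·2): 0.49 vs {0.30, 0.35} → pass.
0 of 2 fail.

0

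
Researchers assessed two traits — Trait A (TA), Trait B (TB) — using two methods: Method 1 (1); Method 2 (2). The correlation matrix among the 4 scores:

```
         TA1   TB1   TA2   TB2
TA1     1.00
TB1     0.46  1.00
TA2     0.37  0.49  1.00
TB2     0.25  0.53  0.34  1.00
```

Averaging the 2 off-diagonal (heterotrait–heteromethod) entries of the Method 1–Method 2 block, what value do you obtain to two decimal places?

HTHM values (method 1 × method 2): 0.25, 0.49; mean = 0.74/2 = 0.37.

0.37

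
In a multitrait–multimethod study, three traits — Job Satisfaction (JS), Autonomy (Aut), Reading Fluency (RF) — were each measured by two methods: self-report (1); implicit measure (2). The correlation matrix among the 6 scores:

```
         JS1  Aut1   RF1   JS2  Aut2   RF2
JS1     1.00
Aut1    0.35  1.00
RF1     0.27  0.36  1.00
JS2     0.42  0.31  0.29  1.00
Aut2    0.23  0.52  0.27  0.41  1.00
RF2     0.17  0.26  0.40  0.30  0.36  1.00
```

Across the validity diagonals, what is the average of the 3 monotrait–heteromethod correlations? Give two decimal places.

0.45

Convergent values: 0.42, 0.52, 0.40; mean = 1.34/3 = 0.45.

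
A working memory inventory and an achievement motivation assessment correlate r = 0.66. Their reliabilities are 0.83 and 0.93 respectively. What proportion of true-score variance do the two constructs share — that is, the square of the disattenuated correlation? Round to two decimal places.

Disattenuated r = 0.66 / √(0.83 × 0.93) = 0.66 / 0.8786 = 0.7512.
Shared true-score variance = 0.7512² = 0.5643 ≈ 0.56.

0.56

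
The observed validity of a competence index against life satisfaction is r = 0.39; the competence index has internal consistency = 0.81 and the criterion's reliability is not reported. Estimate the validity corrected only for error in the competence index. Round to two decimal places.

Single correction: r_c = r_obs / √r_xx = 0.39 / √0.81 = 0.39 / 0.9000 ≈ 0.43.

0.43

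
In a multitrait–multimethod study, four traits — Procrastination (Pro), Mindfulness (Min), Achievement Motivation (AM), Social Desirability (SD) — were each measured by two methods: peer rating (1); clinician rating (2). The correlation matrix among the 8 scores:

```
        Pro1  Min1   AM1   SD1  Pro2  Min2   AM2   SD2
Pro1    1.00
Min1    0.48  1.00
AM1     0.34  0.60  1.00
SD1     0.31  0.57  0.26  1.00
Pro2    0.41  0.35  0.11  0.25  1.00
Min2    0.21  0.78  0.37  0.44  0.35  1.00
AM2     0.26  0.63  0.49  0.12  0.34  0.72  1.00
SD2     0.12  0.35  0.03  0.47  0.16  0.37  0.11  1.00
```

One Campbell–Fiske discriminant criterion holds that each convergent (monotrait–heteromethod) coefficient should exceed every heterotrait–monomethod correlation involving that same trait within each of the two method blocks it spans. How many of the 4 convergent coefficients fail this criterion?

Convergent coefficients and their comparison sets:
Pro (methods 1·2): 0.41 vs {0.48, 0.35, 0.34, 0.34, 0.31, 0.16} → fail.
Min (methods 1·2): 0.78 vs {0.48, 0.35, 0.60, 0.72, 0.57, 0.37} → pass.
AM (methods 1·2): 0.49 vs {0.34, 0.34, 0.60, 0.72, 0.26, 0.11} → fail.
SD (methods 1·2): 0.47 vs {0.31, 0.16, 0.57, 0.37, 0.26, 0.11} → fail.
3 of 4 fail.

3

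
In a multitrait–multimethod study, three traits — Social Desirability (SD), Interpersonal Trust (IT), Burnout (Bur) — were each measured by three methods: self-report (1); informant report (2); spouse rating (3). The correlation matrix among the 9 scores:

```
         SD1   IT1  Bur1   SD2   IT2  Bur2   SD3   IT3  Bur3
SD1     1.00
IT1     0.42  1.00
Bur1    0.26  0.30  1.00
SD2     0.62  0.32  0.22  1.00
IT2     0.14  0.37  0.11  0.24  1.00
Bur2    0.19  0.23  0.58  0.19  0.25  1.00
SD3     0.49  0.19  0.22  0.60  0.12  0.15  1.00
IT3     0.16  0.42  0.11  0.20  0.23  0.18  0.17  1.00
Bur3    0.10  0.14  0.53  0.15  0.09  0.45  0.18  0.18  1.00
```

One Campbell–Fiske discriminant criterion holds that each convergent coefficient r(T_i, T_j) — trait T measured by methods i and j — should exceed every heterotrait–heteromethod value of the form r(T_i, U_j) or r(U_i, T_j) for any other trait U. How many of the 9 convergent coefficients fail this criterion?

0

Checking each validity diagonal entry against its comparison values:
SD (methods 1·2): 0.62 vs {0.14, 0.32, 0.19, 0.22} → pass.
SD (methods 1·3): 0.49 vs {0.16, 0.19, 0.10, 0.22} → pass.
SD (methods 2·3): 0.60 vs {0.20, 0.12, 0.15, 0.15} → pass.
IT (methods 1·2): 0.37 vs {0.32, 0.14, 0.23, 0.11} → pass.
IT (methods 1·3): 0.42 vs {0.19, 0.16, 0.14, 0.11} → pass.
IT (methods 2·3): 0.23 vs {0.12, 0.20, 0.09, 0.18} → pass.
Bur (methods 1·2): 0.58 vs {0.22, 0.19, 0.11, 0.23} → pass.
Bur (methods 1·3): 0.53 vs {0.22, 0.10, 0.11, 0.14} → pass.
Bur (methods 2·3): 0.45 vs {0.15, 0.15, 0.18, 0.09} → pass.
0 of 9 fail.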